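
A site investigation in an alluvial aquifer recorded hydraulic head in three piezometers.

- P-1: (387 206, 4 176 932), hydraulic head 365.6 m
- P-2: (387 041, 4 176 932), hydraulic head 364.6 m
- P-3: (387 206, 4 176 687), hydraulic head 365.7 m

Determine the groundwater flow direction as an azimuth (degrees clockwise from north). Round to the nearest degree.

274°

∂h/∂x = (364.6 − 365.6) / (387041 − 387206) = +0.006061
∂h/∂y = (365.7 − 365.6) / (4176687 − 4176932) = -0.0004082
Flow direction (−∇h) has components (-0.006061 E, +0.0004082 N).
Azimuth = atan2(E, N) = atan2(-0.006061, +0.0004082) = 273.9° ≈ 274°.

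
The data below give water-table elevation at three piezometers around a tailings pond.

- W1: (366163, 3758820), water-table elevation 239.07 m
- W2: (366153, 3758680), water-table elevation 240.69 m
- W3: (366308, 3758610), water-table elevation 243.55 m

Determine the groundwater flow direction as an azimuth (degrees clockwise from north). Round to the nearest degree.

314°

Three-point gradient (reference W1): Δ to W2 = (-10, -140, +1.62), Δ to W3 = (145, -210, +4.48).
∂h/∂x = +0.01281, ∂h/∂y = -0.01249 (det = 22400).
Flow direction (−∇h) has components (-0.01281 E, +0.01249 N).
Azimuth = atan2(E, N) = atan2(-0.01281, +0.01249) = 314.3° ≈ 314°.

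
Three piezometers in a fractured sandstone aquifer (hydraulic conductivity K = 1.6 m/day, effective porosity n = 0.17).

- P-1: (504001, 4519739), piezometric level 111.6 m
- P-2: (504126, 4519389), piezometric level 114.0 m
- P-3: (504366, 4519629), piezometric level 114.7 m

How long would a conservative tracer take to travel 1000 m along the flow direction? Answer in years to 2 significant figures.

35 years

With h = a·x + b·y + c and P-1 as origin, the differences give:
  125·a + (-350)·b = +2.4
  365·a + (-110)·b = +3.1
Eliminate b (×(-110) and ×(-350), subtract): 114000·a = 821.00 → a = ∂h/∂x = +0.007202
Back-substitute: b = ∂h/∂y = -0.004285.
|∇h| = √(0.007202² + -0.004285²) = 0.00838
Seepage velocity v = K·i/n = 1.6 × 0.00838 / 0.17 = 0.07887 m/day.
t = 1000 / 0.07887 = 1.268e+04 days = 34.7 years.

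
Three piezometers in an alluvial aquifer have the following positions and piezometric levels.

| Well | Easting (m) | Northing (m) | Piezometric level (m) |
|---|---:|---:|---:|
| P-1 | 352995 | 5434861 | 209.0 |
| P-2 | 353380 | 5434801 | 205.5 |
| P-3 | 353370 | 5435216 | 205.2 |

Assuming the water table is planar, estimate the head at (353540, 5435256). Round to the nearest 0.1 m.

203.6 m

With h = a·x + b·y + c and P-1 as origin, the differences give:
  385·a + (-60)·b = -3.5
  375·a + 355·b = -3.8
Eliminate b (×355 and ×(-60), subtract): 159175·a = -1470.50 → a = ∂h/∂x = -0.009238
Back-substitute: b = ∂h/∂y = -0.0009455.
h(353540, 5435256) = 209.0 + (-0.009238)·(545) + (-0.0009455)·(395) = 209.0 -5.035 -0.373 = 203.592 m.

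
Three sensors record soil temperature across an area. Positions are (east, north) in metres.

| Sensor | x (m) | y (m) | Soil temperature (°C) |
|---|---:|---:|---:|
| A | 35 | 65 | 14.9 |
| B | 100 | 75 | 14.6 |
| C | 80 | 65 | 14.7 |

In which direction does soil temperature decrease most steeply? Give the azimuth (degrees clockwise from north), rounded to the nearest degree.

076°

Differences from A: to B (Δx, Δy, Δh) = (65, 10, -0.3); to C = (45, 0, -0.2).
Solve a·Δx + b·Δy = ΔT: det = 65·0 − 45·10 = -450.
∂T/∂x = [(-0.3)·0 − (-0.2)·10] / -450 = -0.004444
∂T/∂y = [65·(-0.2) − 45·(-0.3)] / -450 = -0.001111
Steepest decrease is along −∇f: components (+0.004444 E, +0.001111 N).
Azimuth = atan2(+0.004444, +0.001111) = 76.0° ≈ 076°.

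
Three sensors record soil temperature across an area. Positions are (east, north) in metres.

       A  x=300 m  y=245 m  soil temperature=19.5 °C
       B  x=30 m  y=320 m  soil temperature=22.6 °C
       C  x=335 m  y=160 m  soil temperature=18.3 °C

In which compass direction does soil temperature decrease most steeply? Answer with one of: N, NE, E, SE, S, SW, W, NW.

Differences from A: to B (Δx, Δy, Δh) = (-270, 75, +3.1); to C = (35, -85, -1.2).
Solve a·Δx + b·Δy = ΔT: det = (-270)·(-85) − 35·75 = 20325.
∂T/∂x = [(+3.1)·(-85) − (-1.2)·75] / 20325 = -0.008536
∂T/∂y = [(-270)·(-1.2) − 35·(+3.1)] / 20325 = +0.01060
Steepest decrease is along −∇f = (+0.008536 E, -0.01060 N) → southeast.

SE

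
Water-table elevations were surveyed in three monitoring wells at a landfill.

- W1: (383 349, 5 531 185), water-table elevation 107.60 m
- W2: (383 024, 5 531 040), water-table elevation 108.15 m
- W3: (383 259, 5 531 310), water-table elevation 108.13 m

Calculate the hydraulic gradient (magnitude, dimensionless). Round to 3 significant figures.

0.00355

With h = a·x + b·y + c and W1 as origin, the differences give:
  (-325)·a + (-145)·b = +0.55
  (-90)·a + 125·b = +0.53
Eliminate b (×125 and ×(-145), subtract): -53675·a = 145.600 → a = ∂h/∂x = -0.002713
Back-substitute: b = ∂h/∂y = +0.002287.
|∇h| = √(-0.002713² + 0.002287²) = 0.003548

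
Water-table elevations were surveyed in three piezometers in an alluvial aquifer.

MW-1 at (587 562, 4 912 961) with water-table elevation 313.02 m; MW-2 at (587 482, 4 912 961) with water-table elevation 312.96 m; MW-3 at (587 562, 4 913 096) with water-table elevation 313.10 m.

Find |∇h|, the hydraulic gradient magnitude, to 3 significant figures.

0.000956

∂h/∂x = (312.96 − 313.02) / (587482 − 587562) = +0.0007500
∂h/∂y = (313.10 − 313.02) / (4913096 − 4912961) = +0.0005926
|∇h| = √(0.0007500² + 0.0005926²) = 0.0009559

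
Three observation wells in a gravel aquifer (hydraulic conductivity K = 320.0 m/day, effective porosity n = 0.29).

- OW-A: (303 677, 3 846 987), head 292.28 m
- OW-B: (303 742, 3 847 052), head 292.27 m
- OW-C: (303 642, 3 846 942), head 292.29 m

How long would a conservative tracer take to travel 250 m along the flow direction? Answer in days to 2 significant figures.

410 days

Differences from OW-A: to OW-B (Δx, Δy, Δh) = (65, 65, -0.01); to OW-C = (-35, -45, +0.01).
Determinant of the coordinate differences = 65·(-45) − (-35)·65 = -650.
∂h/∂x = [(-0.01)·(-45) − (+0.01)·65] / -650 = +0.0003077
∂h/∂y = [65·(+0.01) − (-35)·(-0.01)] / -650 = -0.0004615
|∇h| = √(0.0003077² + -0.0004615²) = 0.0005547
Seepage velocity v = K·i/n = 320.0 × 0.0005547 / 0.29 = 0.6121 m/day.
t = 250 / 0.6121 = 408.4 days.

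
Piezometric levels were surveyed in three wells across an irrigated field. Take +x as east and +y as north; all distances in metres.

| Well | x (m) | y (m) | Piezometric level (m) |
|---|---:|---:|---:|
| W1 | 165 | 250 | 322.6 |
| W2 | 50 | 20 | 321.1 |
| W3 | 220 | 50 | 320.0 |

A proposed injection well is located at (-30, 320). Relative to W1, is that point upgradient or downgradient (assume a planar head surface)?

With h = a·x + b·y + c and W1 as origin, the differences give:
  (-115)·a + (-230)·b = -1.5
  55·a + (-200)·b = -2.6
Eliminate b (×(-200) and ×(-230), subtract): 35650·a = -298.00 → a = ∂h/∂x = -0.008359
Back-substitute: b = ∂h/∂y = +0.01070.
Head at (-30, 320) = 322.6 + (-0.008359)·(-195) + (+0.01070)·(70) = 324.98 m.
That is higher than the 322.6 m at W1, so the point is upgradient.

upgradient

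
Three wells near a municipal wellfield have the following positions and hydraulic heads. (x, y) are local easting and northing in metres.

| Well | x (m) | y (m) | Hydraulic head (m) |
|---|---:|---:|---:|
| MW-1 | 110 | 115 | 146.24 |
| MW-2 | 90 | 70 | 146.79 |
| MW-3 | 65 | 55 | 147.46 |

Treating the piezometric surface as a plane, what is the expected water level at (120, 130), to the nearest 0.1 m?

Taking MW-1 as reference: MW-2−MW-1 = (-20, -45, +0.55); MW-3−MW-1 = (-45, -60, +1.22).
Solve a·Δx + b·Δy = Δh: det = (-20)·(-60) − (-45)·(-45) = -825.
∂h/∂x = [(+0.55)·(-60) − (+1.22)·(-45)] / -825 = -0.02655
∂h/∂y = [(-20)·(+1.22) − (-45)·(+0.55)] / -825 = -0.0004242
h(120, 130) = 146.24 + (-0.02655)·(10) + (-0.0004242)·(15) = 146.24 -0.265 -0.006 = 145.968 m.

146.0 m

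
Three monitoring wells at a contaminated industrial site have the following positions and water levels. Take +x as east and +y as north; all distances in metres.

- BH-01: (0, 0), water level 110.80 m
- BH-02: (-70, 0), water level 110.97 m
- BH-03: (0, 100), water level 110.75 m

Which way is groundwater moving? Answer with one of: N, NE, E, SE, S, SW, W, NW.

∂h/∂x = (110.97 − 110.80) / (-70 − 0) = -0.002429
∂h/∂y = (110.75 − 110.80) / (100 − 0) = -0.0005000
Flow = −∇h = (+0.002429 east, +0.0005000 north), which points east.

E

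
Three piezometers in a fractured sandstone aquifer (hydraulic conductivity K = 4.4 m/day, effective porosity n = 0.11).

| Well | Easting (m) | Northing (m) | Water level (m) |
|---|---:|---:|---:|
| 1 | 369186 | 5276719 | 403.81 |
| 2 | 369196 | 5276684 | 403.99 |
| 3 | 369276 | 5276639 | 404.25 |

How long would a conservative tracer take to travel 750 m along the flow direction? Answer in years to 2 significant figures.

Differences from 1: to 2 (Δx, Δy, Δh) = (10, -35, +0.18); to 3 = (90, -80, +0.44).
Determinant of the coordinate differences = 10·(-80) − 90·(-35) = 2350.
∂h/∂x = [(+0.18)·(-80) − (+0.44)·(-35)] / 2350 = +0.0004255
∂h/∂y = [10·(+0.44) − 90·(+0.18)] / 2350 = -0.005021
|∇h| = √(0.0004255² + -0.005021²) = 0.005039
Seepage velocity v = K·i/n = 4.4 × 0.005039 / 0.11 = 0.2016 m/day.
t = 750 / 0.2016 = 3720 days = 10.2 years.

10 years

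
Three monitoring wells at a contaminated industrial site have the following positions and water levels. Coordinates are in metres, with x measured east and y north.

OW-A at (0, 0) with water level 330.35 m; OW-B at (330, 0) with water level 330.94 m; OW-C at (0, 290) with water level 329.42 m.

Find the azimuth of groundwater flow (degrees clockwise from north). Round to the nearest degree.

331°

∂h/∂x = (330.94 − 330.35) / (330 − 0) = +0.001788
∂h/∂y = (329.42 − 330.35) / (290 − 0) = -0.003207
Flow direction (−∇h) has components (-0.001788 E, +0.003207 N).
Azimuth = atan2(E, N) = atan2(-0.001788, +0.003207) = 330.9° ≈ 331°.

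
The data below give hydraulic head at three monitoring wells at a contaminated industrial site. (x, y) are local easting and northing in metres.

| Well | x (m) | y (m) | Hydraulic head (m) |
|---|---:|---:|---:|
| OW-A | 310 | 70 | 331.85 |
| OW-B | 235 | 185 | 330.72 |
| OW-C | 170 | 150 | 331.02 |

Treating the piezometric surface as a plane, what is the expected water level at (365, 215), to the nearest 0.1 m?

330.5 m

With h = a·x + b·y + c and OW-A as origin, the differences give:
  (-75)·a + 115·b = -1.13
  (-140)·a + 80·b = -0.83
Eliminate b (×80 and ×115, subtract): 10100·a = 5.050 → a = ∂h/∂x = +0.0005000
Back-substitute: b = ∂h/∂y = -0.009500.
h(365, 215) = 331.85 + (+0.0005000)·(55) + (-0.009500)·(145) = 331.85 +0.028 -1.377 = 330.500 m.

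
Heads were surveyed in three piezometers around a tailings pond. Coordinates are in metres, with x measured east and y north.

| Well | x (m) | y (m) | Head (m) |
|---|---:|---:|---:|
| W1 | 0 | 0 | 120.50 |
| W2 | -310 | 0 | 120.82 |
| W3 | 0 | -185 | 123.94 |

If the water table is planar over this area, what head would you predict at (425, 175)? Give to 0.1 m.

116.8 m

∂h/∂x = (120.82 − 120.50) / (-310 − 0) = -0.001032
∂h/∂y = (123.94 − 120.50) / (-185 − 0) = -0.01859
h(425, 175) = 120.50 + (-0.001032)·(425) + (-0.01859)·(175) = 120.50 -0.439 -3.254 = 116.807 m.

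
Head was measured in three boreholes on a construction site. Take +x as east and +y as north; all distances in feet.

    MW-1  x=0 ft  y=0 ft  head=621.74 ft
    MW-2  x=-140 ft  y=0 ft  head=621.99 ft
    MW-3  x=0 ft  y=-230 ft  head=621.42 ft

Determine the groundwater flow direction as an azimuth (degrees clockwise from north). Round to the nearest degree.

128°

∂h/∂x = (621.99 − 621.74) / (-140 − 0) = -0.001786
∂h/∂y = (621.42 − 621.74) / (-230 − 0) = +0.001391
Flow direction (−∇h) has components (+0.001786 E, -0.001391 N).
Azimuth = atan2(E, N) = atan2(+0.001786, -0.001391) = 127.9° ≈ 128°.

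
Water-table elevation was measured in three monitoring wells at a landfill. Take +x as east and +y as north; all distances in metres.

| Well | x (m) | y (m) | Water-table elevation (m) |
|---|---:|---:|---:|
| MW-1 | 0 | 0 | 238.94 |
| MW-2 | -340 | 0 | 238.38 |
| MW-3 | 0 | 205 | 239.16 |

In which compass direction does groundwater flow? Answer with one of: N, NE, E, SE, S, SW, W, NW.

SW

∂h/∂x = (238.38 − 238.94) / (-340 − 0) = +0.001647
∂h/∂y = (239.16 − 238.94) / (205 − 0) = +0.001073
Flow = −∇h = (-0.001647 east, -0.001073 north), which points southwest.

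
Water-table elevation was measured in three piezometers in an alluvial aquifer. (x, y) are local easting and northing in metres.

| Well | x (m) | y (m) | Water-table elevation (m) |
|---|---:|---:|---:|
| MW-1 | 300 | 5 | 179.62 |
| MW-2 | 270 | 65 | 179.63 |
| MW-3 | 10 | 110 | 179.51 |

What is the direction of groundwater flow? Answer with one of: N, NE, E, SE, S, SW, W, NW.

Taking MW-1 as reference: MW-2−MW-1 = (-30, 60, +0.01); MW-3−MW-1 = (-290, 105, -0.11).
Solve a·Δx + b·Δy = Δh: det = (-30)·105 − (-290)·60 = 14250.
∂h/∂x = [(+0.01)·105 − (-0.11)·60] / 14250 = +0.0005368
∂h/∂y = [(-30)·(-0.11) − (-290)·(+0.01)] / 14250 = +0.0004351
Flow = −∇h = (-0.0005368 east, -0.0004351 north), which points southwest.

SW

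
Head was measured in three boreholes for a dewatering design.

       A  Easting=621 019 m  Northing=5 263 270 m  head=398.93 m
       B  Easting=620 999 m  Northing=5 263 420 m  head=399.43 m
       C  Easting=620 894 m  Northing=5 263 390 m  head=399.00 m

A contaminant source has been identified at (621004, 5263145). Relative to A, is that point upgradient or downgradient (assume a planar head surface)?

Three-point gradient (reference A): Δ to B = (-20, 150, +0.50), Δ to C = (-125, 120, +0.07).
∂h/∂x = +0.003028, ∂h/∂y = +0.003737 (det = 16350).
Head at (621004, 5263145) = 398.93 + (+0.003028)·(-15) + (+0.003737)·(-125) = 398.42 m.
That is lower than the 398.93 m at A, so the point is downgradient.

downgradient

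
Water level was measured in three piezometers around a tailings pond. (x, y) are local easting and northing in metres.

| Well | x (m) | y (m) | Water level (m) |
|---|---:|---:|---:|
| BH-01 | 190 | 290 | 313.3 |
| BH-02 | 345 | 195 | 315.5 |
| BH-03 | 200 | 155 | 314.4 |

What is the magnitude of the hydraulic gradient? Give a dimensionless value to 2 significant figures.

Differences from BH-01: to BH-02 (Δx, Δy, Δh) = (155, -95, +2.2); to BH-03 = (10, -135, +1.1).
Determinant of the coordinate differences = 155·(-135) − 10·(-95) = -19975.
∂h/∂x = [(+2.2)·(-135) − (+1.1)·(-95)] / -19975 = +0.009637
∂h/∂y = [155·(+1.1) − 10·(+2.2)] / -19975 = -0.007434
|∇h| = √(0.009637² + -0.007434²) = 0.01217

0.012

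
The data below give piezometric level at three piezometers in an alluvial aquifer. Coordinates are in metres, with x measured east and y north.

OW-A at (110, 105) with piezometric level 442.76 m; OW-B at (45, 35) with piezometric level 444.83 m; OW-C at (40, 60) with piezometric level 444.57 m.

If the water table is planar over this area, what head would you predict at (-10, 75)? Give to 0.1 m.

445.2 m

Three-point gradient (reference OW-A): Δ to OW-B = (-65, -70, +2.07), Δ to OW-C = (-70, -45, +1.81).
∂h/∂x = -0.01699, ∂h/∂y = -0.01380 (det = -1975).
h(-10, 75) = 442.76 + (-0.01699)·(-120) + (-0.01380)·(-30) = 442.76 +2.038 +0.414 = 445.212 m.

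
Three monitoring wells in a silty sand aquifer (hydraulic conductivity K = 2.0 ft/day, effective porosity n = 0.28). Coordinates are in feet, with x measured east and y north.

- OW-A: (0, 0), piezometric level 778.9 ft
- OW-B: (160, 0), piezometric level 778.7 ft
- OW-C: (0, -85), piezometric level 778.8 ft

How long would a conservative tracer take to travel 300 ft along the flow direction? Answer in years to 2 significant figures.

∂h/∂x = (778.7 − 778.9) / (160 − 0) = -0.001250
∂h/∂y = (778.8 − 778.9) / (-85 − 0) = +0.001176
|∇h| = √(-0.001250² + 0.001176²) = 0.001716
Seepage velocity v = K·i/n = 2.0 × 0.001716 / 0.28 = 0.01226 ft/day.
t = 300 / 0.01226 = 2.447e+04 days = 67 years.

67 years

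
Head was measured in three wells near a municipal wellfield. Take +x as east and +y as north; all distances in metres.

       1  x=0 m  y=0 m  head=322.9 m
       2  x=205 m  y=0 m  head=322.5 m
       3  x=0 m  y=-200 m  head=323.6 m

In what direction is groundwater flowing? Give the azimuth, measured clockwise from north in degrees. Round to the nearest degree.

∂h/∂x = (322.5 − 322.9) / (205 − 0) = -0.001951
∂h/∂y = (323.6 − 322.9) / (-200 − 0) = -0.003500
Flow direction (−∇h) has components (+0.001951 E, +0.003500 N).
Azimuth = atan2(E, N) = atan2(+0.001951, +0.003500) = 29.1° ≈ 029°.

029°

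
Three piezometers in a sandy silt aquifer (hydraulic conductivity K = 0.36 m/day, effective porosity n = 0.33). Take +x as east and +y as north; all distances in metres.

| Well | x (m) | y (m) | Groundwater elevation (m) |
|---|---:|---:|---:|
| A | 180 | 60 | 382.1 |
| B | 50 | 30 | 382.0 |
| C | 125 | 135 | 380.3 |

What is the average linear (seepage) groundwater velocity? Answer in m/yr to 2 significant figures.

Differences from A: to B (Δx, Δy, Δh) = (-130, -30, -0.1); to C = (-55, 75, -1.8).
Determinant of the coordinate differences = (-130)·75 − (-55)·(-30) = -11400.
∂h/∂x = [(-0.1)·75 − (-1.8)·(-30)] / -11400 = +0.005395
∂h/∂y = [(-130)·(-1.8) − (-55)·(-0.1)] / -11400 = -0.02004
|∇h| = √(0.005395² + -0.02004²) = 0.02075
Seepage velocity v = K·i/n = 0.36 × 0.02075 / 0.33 = 0.02264 m/day = 8.269 m/yr.

8.3 m/yr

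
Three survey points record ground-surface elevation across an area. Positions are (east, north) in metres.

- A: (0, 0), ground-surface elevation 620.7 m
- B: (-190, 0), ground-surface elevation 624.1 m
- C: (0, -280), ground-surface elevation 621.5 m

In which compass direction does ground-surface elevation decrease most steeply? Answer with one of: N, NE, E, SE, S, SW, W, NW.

∂z/∂x = (624.1 − 620.7) / (-190 − 0) = -0.01789
∂z/∂y = (621.5 − 620.7) / (-280 − 0) = -0.002857
Steepest decrease is along −∇f = (+0.01789 E, +0.002857 N) → east.

E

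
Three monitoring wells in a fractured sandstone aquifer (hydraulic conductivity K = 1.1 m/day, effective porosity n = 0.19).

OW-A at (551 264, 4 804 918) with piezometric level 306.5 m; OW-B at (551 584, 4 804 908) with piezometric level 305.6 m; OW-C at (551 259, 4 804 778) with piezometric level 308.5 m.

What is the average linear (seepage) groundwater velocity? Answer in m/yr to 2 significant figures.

With h = a·x + b·y + c and OW-A as origin, the differences give:
  320·a + (-10)·b = -0.9
  (-5)·a + (-140)·b = +2.0
Eliminate b (×(-140) and ×(-10), subtract): -44850·a = 146.00 → a = ∂h/∂x = -0.003255
Back-substitute: b = ∂h/∂y = -0.01417.
|∇h| = √(-0.003255² + -0.01417²) = 0.01454
Seepage velocity v = K·i/n = 1.1 × 0.01454 / 0.19 = 0.08418 m/day = 30.75 m/yr.

31 m/yr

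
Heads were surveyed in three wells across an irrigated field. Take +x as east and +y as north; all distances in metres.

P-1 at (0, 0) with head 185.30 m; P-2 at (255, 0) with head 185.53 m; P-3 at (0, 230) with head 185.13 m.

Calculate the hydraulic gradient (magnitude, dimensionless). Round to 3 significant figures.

∂h/∂x = (185.53 − 185.30) / (255 − 0) = +0.0009020
∂h/∂y = (185.13 − 185.30) / (230 − 0) = -0.0007391
|∇h| = √(0.0009020² + -0.0007391²) = 0.001166

0.00117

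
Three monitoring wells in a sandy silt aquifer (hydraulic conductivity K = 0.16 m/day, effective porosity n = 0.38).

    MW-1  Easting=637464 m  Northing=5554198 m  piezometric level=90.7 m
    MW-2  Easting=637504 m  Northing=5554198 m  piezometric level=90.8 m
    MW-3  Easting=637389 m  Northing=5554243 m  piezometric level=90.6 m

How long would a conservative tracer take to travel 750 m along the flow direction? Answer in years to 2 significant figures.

1500 years

Taking MW-1 as reference: MW-2−MW-1 = (40, 0, +0.1); MW-3−MW-1 = (-75, 45, -0.1).
Solve a·Δx + b·Δy = Δh: det = 40·45 − (-75)·0 = 1800.
∂h/∂x = [(+0.1)·45 − (-0.1)·0] / 1800 = +0.002500
∂h/∂y = [40·(-0.1) − (-75)·(+0.1)] / 1800 = +0.001944
|∇h| = √(0.002500² + 0.001944²) = 0.003167
Seepage velocity v = K·i/n = 0.16 × 0.003167 / 0.38 = 0.001333 m/day.
t = 750 / 0.001333 = 5.626e+05 days = 1.54e+03 years.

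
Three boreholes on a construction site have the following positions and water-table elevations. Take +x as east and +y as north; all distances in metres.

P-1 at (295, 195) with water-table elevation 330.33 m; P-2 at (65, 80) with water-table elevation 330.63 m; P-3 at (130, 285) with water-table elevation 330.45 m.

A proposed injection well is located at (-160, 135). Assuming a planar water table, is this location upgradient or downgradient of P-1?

upgradient

Differences from P-1: to P-2 (Δx, Δy, Δh) = (-230, -115, +0.30); to P-3 = (-165, 90, +0.12).
Determinant of the coordinate differences = (-230)·90 − (-165)·(-115) = -39675.
∂h/∂x = [(+0.30)·90 − (+0.12)·(-115)] / -39675 = -0.001028
∂h/∂y = [(-230)·(+0.12) − (-165)·(+0.30)] / -39675 = -0.0005520
Head at (-160, 135) = 330.33 + (-0.001028)·(-455) + (-0.0005520)·(-60) = 330.83 m.
That is higher than the 330.33 m at P-1, so the point is upgradient.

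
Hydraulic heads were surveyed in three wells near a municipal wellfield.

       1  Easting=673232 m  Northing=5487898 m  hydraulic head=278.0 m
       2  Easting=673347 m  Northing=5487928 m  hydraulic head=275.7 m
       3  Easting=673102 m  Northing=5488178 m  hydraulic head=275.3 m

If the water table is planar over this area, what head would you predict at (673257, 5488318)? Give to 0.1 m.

270.5 m

Taking 1 as reference: 2−1 = (115, 30, -2.3); 3−1 = (-130, 280, -2.7).
Solve a·Δx + b·Δy = Δh: det = 115·280 − (-130)·30 = 36100.
∂h/∂x = [(-2.3)·280 − (-2.7)·30] / 36100 = -0.01560
∂h/∂y = [115·(-2.7) − (-130)·(-2.3)] / 36100 = -0.01688
h(673257, 5488318) = 278.0 + (-0.01560)·(25) + (-0.01688)·(420) = 278.0 -0.390 -7.091 = 270.519 m.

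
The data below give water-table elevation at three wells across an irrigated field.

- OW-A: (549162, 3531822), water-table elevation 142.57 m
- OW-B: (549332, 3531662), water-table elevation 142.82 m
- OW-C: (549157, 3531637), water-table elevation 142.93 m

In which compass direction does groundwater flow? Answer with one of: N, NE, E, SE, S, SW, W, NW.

N

Taking OW-A as reference: OW-B−OW-A = (170, -160, +0.25); OW-C−OW-A = (-5, -185, +0.36).
Determinant of the coordinate differences = 170·(-185) − (-5)·(-160) = -32250.
∂h/∂x = [(+0.25)·(-185) − (+0.36)·(-160)] / -32250 = -0.0003519
∂h/∂y = [170·(+0.36) − (-5)·(+0.25)] / -32250 = -0.001936
Flow = −∇h = (+0.0003519 east, +0.001936 north), which points north.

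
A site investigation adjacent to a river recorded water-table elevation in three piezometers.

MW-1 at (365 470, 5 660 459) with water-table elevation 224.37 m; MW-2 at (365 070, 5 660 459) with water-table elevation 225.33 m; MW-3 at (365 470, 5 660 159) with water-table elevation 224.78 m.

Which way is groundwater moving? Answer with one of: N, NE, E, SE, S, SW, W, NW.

∂h/∂x = (225.33 − 224.37) / (365070 − 365470) = -0.002400
∂h/∂y = (224.78 − 224.37) / (5660159 − 5660459) = -0.001367
Flow = −∇h = (+0.002400 east, +0.001367 north), which points northeast.

NE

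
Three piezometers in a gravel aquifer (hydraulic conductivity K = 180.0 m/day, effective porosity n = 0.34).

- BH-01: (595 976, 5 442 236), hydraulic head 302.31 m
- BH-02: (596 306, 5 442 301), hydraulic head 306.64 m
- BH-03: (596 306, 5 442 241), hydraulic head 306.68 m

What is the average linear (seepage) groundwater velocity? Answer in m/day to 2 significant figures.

7.0 m/day

Three-point gradient (reference BH-01): Δ to BH-02 = (330, 65, +4.33), Δ to BH-03 = (330, 5, +4.37).
∂h/∂x = +0.01325, ∂h/∂y = -0.0006667 (det = -19800).
|∇h| = √(0.01325² + -0.0006667²) = 0.01327
Seepage velocity v = K·i/n = 180.0 × 0.01327 / 0.34 = 7.025 m/day.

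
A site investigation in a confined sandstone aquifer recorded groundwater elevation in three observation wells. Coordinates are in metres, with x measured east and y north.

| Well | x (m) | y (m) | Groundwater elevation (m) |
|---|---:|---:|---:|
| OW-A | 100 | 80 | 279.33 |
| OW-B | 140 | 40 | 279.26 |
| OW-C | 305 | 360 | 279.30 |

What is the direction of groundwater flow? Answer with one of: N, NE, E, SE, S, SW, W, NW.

SE

Differences from OW-A: to OW-B (Δx, Δy, Δh) = (40, -40, -0.07); to OW-C = (205, 280, -0.03).
Determinant of the coordinate differences = 40·280 − 205·(-40) = 19400.
∂h/∂x = [(-0.07)·280 − (-0.03)·(-40)] / 19400 = -0.001072
∂h/∂y = [40·(-0.03) − 205·(-0.07)] / 19400 = +0.0006778
Flow = −∇h = (+0.001072 east, -0.0006778 north), which points southeast.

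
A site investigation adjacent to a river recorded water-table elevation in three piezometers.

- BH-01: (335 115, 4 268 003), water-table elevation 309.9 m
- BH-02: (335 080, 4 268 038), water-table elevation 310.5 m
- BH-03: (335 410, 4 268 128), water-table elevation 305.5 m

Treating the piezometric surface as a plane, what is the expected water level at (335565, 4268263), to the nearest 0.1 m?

Three-point gradient (reference BH-01): Δ to BH-02 = (-35, 35, +0.6), Δ to BH-03 = (295, 125, -4.4).
∂h/∂x = -0.01558, ∂h/∂y = +0.001565 (det = -14700).
h(335565, 4268263) = 309.9 + (-0.01558)·(450) + (+0.001565)·(260) = 309.9 -7.010 +0.407 = 303.297 m.

303.3 m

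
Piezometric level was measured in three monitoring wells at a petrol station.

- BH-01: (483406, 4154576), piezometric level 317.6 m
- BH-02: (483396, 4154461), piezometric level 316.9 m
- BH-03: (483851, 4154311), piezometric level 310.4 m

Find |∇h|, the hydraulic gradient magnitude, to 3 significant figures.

0.0139

Differences from BH-01: to BH-02 (Δx, Δy, Δh) = (-10, -115, -0.7); to BH-03 = (445, -265, -7.2).
Determinant of the coordinate differences = (-10)·(-265) − 445·(-115) = 53825.
∂h/∂x = [(-0.7)·(-265) − (-7.2)·(-115)] / 53825 = -0.01194
∂h/∂y = [(-10)·(-7.2) − 445·(-0.7)] / 53825 = +0.007125
|∇h| = √(-0.01194² + 0.007125²) = 0.0139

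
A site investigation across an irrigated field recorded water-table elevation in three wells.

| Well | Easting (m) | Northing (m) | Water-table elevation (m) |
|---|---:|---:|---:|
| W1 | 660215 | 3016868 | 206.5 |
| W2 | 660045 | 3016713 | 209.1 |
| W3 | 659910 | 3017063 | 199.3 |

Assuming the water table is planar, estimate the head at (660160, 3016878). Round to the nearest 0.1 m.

Taking W1 as reference: W2−W1 = (-170, -155, +2.6); W3−W1 = (-305, 195, -7.2).
Solve a·Δx + b·Δy = Δh: det = (-170)·195 − (-305)·(-155) = -80425.
∂h/∂x = [(+2.6)·195 − (-7.2)·(-155)] / -80425 = +0.007572
∂h/∂y = [(-170)·(-7.2) − (-305)·(+2.6)] / -80425 = -0.02508
h(660160, 3016878) = 206.5 + (+0.007572)·(-55) + (-0.02508)·(10) = 206.5 -0.416 -0.251 = 205.833 m.

205.8 m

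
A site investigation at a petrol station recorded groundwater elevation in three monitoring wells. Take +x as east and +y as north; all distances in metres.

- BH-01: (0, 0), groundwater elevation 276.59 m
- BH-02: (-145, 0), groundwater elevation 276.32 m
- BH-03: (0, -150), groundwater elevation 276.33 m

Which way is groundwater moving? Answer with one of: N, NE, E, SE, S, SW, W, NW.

∂h/∂x = (276.32 − 276.59) / (-145 − 0) = +0.001862
∂h/∂y = (276.33 − 276.59) / (-150 − 0) = +0.001733
Flow = −∇h = (-0.001862 east, -0.001733 north), which points southwest.

SW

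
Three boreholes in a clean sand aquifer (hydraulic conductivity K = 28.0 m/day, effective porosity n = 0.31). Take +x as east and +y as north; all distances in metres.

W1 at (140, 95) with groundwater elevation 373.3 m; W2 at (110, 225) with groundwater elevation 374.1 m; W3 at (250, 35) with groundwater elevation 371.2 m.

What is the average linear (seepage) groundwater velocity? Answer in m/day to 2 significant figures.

1.6 m/day

With h = a·x + b·y + c and W1 as origin, the differences give:
  (-30)·a + 130·b = +0.8
  110·a + (-60)·b = -2.1
Eliminate b (×(-60) and ×130, subtract): -12500·a = 225.00 → a = ∂h/∂x = -0.01800
Back-substitute: b = ∂h/∂y = +0.002000.
|∇h| = √(-0.01800² + 0.002000²) = 0.01811
Seepage velocity v = K·i/n = 28.0 × 0.01811 / 0.31 = 1.636 m/day.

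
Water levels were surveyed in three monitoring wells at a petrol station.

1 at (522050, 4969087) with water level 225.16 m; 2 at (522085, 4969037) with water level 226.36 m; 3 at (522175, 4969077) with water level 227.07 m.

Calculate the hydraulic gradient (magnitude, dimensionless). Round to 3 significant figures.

0.0200

Differences from 1: to 2 (Δx, Δy, Δh) = (35, -50, +1.20); to 3 = (125, -10, +1.91).
Solve a·Δx + b·Δy = Δh: det = 35·(-10) − 125·(-50) = 5900.
∂h/∂x = [(+1.20)·(-10) − (+1.91)·(-50)] / 5900 = +0.01415
∂h/∂y = [35·(+1.91) − 125·(+1.20)] / 5900 = -0.01409
|∇h| = √(0.01415² + -0.01409²) = 0.01997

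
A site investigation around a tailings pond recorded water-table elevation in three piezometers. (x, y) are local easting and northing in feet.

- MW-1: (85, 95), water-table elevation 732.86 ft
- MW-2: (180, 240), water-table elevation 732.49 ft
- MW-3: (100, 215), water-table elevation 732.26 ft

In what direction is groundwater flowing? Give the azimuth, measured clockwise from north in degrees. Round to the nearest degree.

Differences from MW-1: to MW-2 (Δx, Δy, Δh) = (95, 145, -0.37); to MW-3 = (15, 120, -0.60).
Determinant of the coordinate differences = 95·120 − 15·145 = 9225.
∂h/∂x = [(-0.37)·120 − (-0.60)·145] / 9225 = +0.004618
∂h/∂y = [95·(-0.60) − 15·(-0.37)] / 9225 = -0.005577
Flow direction (−∇h) has components (-0.004618 E, +0.005577 N).
Azimuth = atan2(E, N) = atan2(-0.004618, +0.005577) = 320.4° ≈ 320°.

320°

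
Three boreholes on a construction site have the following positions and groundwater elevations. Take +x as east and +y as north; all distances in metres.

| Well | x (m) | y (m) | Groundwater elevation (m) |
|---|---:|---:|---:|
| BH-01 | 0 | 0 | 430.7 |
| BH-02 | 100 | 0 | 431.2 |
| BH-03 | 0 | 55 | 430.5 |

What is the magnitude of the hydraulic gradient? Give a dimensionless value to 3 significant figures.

0.00618

∂h/∂x = (431.2 − 430.7) / (100 − 0) = +0.005000
∂h/∂y = (430.5 − 430.7) / (55 − 0) = -0.003636
|∇h| = √(0.005000² + -0.003636²) = 0.006182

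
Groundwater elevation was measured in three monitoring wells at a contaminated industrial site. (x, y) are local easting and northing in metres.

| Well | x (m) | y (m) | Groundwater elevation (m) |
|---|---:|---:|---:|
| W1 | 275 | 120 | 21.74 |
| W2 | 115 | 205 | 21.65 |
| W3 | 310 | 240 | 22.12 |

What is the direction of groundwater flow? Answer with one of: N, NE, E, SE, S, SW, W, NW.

SW

Three-point gradient (reference W1): Δ to W2 = (-160, 85, -0.09), Δ to W3 = (35, 120, +0.38).
∂h/∂x = +0.001944, ∂h/∂y = +0.002600 (det = -22175).
Flow = −∇h = (-0.001944 east, -0.002600 north), which points southwest.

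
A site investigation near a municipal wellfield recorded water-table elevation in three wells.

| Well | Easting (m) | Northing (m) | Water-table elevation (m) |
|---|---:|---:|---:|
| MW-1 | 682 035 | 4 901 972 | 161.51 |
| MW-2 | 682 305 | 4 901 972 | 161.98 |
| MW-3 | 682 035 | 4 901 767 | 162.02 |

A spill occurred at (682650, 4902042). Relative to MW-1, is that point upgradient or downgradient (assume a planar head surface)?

∂h/∂x = (161.98 − 161.51) / (682305 − 682035) = +0.001741
∂h/∂y = (162.02 − 161.51) / (4901767 − 4901972) = -0.002488
Head at (682650, 4902042) = 161.51 + (+0.001741)·(615) + (-0.002488)·(70) = 162.41 m.
That is higher than the 161.51 m at MW-1, so the point is upgradient.

upgradient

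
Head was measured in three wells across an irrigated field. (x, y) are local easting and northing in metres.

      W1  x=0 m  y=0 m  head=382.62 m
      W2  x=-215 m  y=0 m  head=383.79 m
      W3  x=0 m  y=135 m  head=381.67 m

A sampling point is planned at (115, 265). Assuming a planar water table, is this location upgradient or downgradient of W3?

downgradient

∂h/∂x = (383.79 − 382.62) / (-215 − 0) = -0.005442
∂h/∂y = (381.67 − 382.62) / (135 − 0) = -0.007037
Head at (115, 265) = 382.62 + (-0.005442)·(115) + (-0.007037)·(265) = 380.13 m.
That is lower than the 381.67 m at W3, so the point is downgradient.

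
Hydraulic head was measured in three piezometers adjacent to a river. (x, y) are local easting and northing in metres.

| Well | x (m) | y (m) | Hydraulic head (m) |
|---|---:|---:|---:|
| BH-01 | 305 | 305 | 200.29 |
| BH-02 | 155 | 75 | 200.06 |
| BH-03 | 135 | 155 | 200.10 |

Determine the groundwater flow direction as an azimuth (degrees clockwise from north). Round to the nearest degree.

Three-point gradient (reference BH-01): Δ to BH-02 = (-150, -230, -0.23), Δ to BH-03 = (-170, -150, -0.19).
∂h/∂x = +0.0005542, ∂h/∂y = +0.0006386 (det = -16600).
Flow direction (−∇h) has components (-0.0005542 E, -0.0006386 N).
Azimuth = atan2(E, N) = atan2(-0.0005542, -0.0006386) = 221.0° ≈ 221°.

221°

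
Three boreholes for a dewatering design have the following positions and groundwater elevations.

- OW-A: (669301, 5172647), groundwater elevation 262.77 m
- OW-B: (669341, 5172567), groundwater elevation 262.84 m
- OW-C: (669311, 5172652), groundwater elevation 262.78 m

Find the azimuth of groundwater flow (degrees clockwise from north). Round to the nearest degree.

285°

Differences from OW-A: to OW-B (Δx, Δy, Δh) = (40, -80, +0.07); to OW-C = (10, 5, +0.01).
Solve a·Δx + b·Δy = Δh: det = 40·5 − 10·(-80) = 1000.
∂h/∂x = [(+0.07)·5 − (+0.01)·(-80)] / 1000 = +0.001150
∂h/∂y = [40·(+0.01) − 10·(+0.07)] / 1000 = -0.0003000
Flow direction (−∇h) has components (-0.001150 E, +0.0003000 N).
Azimuth = atan2(E, N) = atan2(-0.001150, +0.0003000) = 284.6° ≈ 285°.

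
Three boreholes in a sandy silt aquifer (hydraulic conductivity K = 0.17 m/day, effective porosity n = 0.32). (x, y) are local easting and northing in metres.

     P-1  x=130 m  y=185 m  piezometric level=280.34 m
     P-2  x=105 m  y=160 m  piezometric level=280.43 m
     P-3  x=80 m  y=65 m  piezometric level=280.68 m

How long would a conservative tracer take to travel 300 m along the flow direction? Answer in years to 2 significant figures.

590 years

With h = a·x + b·y + c and P-1 as origin, the differences give:
  (-25)·a + (-25)·b = +0.09
  (-50)·a + (-120)·b = +0.34
Eliminate b (×(-120) and ×(-25), subtract): 1750·a = -2.300 → a = ∂h/∂x = -0.001314
Back-substitute: b = ∂h/∂y = -0.002286.
|∇h| = √(-0.001314² + -0.002286²) = 0.002637
Seepage velocity v = K·i/n = 0.17 × 0.002637 / 0.32 = 0.001401 m/day.
t = 300 / 0.001401 = 2.141e+05 days = 586 years.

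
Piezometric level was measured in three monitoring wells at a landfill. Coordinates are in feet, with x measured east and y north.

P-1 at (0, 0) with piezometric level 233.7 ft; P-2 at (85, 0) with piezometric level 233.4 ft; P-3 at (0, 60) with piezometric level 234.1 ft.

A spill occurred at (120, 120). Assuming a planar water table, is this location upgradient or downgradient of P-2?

∂h/∂x = (233.4 − 233.7) / (85 − 0) = -0.003529
∂h/∂y = (234.1 − 233.7) / (60 − 0) = +0.006667
Head at (120, 120) = 233.7 + (-0.003529)·(120) + (+0.006667)·(120) = 234.08 ft.
That is higher than the 233.4 ft at P-2, so the point is upgradient.

upgradient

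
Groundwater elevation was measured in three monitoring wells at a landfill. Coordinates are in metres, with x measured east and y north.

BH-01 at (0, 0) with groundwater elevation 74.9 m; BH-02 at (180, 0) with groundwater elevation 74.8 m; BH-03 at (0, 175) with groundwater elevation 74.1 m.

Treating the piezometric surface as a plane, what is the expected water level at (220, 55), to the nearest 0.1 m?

∂h/∂x = (74.8 − 74.9) / (180 − 0) = -0.0005556
∂h/∂y = (74.1 − 74.9) / (175 − 0) = -0.004571
h(220, 55) = 74.9 + (-0.0005556)·(220) + (-0.004571)·(55) = 74.9 -0.122 -0.251 = 74.526 m.

74.5 m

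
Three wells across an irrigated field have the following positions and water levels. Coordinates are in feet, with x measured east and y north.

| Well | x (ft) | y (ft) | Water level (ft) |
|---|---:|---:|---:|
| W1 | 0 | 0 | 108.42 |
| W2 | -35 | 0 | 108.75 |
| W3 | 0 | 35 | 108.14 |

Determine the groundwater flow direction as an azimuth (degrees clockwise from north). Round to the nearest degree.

050°

∂h/∂x = (108.75 − 108.42) / (-35 − 0) = -0.009429
∂h/∂y = (108.14 − 108.42) / (35 − 0) = -0.008000
Flow direction (−∇h) has components (+0.009429 E, +0.008000 N).
Azimuth = atan2(E, N) = atan2(+0.009429, +0.008000) = 49.7° ≈ 050°.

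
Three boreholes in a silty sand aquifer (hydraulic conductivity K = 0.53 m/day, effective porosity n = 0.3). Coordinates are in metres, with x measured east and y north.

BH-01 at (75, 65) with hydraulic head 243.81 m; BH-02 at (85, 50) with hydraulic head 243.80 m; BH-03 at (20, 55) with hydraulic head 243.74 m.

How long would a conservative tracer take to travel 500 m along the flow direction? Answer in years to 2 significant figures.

Three-point gradient (reference BH-01): Δ to BH-02 = (10, -15, -0.01), Δ to BH-03 = (-55, -10, -0.07).
∂h/∂x = +0.001027, ∂h/∂y = +0.001351 (det = -925).
|∇h| = √(0.001027² + 0.001351²) = 0.001697
Seepage velocity v = K·i/n = 0.53 × 0.001697 / 0.3 = 0.002998 m/day.
t = 500 / 0.002998 = 1.668e+05 days = 457 years.

460 years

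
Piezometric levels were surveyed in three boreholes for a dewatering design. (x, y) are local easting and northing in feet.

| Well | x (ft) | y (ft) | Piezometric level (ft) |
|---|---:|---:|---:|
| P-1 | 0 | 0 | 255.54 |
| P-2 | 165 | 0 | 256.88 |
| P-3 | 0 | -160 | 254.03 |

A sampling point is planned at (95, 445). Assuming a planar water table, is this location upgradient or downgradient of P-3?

∂h/∂x = (256.88 − 255.54) / (165 − 0) = +0.008121
∂h/∂y = (254.03 − 255.54) / (-160 − 0) = +0.009437
Head at (95, 445) = 255.54 + (+0.008121)·(95) + (+0.009437)·(445) = 260.51 ft.
That is higher than the 254.03 ft at P-3, so the point is upgradient.

upgradient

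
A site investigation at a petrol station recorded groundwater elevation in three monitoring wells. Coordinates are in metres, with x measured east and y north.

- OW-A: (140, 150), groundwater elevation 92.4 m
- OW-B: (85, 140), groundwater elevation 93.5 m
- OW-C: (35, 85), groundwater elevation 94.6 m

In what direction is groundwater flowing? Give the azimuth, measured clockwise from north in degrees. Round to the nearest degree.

084°

Taking OW-A as reference: OW-B−OW-A = (-55, -10, +1.1); OW-C−OW-A = (-105, -65, +2.2).
Determinant of the coordinate differences = (-55)·(-65) − (-105)·(-10) = 2525.
∂h/∂x = [(+1.1)·(-65) − (+2.2)·(-10)] / 2525 = -0.01960
∂h/∂y = [(-55)·(+2.2) − (-105)·(+1.1)] / 2525 = -0.002178
Flow direction (−∇h) has components (+0.01960 E, +0.002178 N).
Azimuth = atan2(E, N) = atan2(+0.01960, +0.002178) = 83.7° ≈ 084°.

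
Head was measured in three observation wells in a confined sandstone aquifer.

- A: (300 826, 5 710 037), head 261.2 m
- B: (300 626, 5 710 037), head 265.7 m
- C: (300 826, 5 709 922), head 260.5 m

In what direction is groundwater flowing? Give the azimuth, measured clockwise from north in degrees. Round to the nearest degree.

∂h/∂x = (265.7 − 261.2) / (300626 − 300826) = -0.02250
∂h/∂y = (260.5 − 261.2) / (5709922 − 5710037) = +0.006087
Flow direction (−∇h) has components (+0.02250 E, -0.006087 N).
Azimuth = atan2(E, N) = atan2(+0.02250, -0.006087) = 105.1° ≈ 105°.

105°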